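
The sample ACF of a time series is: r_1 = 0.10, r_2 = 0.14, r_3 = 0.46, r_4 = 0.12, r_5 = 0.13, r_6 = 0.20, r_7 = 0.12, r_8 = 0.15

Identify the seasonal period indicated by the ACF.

The largest autocorrelation is r_3 = 0.46, with a weaker echo at lag 6 (0.20); the remaining lags stay at or below 0.15.
The dominant spike at lag 3 indicates a seasonal period of 3.

3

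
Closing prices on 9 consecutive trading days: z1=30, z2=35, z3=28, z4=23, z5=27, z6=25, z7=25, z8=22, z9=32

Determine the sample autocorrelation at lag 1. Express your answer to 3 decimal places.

0.127

Mean z̄ = (30 + 35 + 28 + 23 + 27 + 25 + 25 + 22 + 32)/9 = 27.4444
Numerator Σ_{t=1}^{8}(z_t−z̄)(z_{t+1}−z̄) = 18.5802
Denominator Σ(z_t−z̄)² = 146.2222
r_1 = 18.5802 / 146.2222 = 0.127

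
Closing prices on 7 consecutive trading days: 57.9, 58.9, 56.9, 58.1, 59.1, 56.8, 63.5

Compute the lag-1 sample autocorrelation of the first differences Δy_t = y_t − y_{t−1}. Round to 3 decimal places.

First differences Δy: 1.0, -2.0, 1.2, 1.0, -2.3, 6.7
Mean of differences = 0.9333
Numerator Σ(Δy_t−Δȳ)(Δy_{t+1}−Δȳ) = -19.8211
Denominator Σ(Δy_t−Δȳ)² = 52.3933
r_1(Δy) = -19.8211 / 52.3933 = -0.378

-0.378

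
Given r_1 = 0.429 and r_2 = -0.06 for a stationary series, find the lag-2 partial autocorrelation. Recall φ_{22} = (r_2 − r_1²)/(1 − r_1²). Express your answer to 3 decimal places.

-0.299

φ_{22} = (r_2 − r_1²) / (1 − r_1²)
r_1² = (0.429)² = 0.184041
Numerator = -0.06 − 0.1840 = -0.2440; denominator = 1 − 0.1840 = 0.8160
φ_{22} = -0.2440 / 0.8160 = -0.299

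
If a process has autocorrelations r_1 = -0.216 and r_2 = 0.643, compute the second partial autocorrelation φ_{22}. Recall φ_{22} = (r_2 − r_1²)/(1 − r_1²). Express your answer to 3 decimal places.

φ_{22} = (r_2 − r_1²) / (1 − r_1²)
r_1² = (-0.216)² = 0.046656
Numerator = 0.643 − 0.0467 = 0.5963; denominator = 1 − 0.0467 = 0.9533
φ_{22} = 0.5963 / 0.9533 = 0.626

0.626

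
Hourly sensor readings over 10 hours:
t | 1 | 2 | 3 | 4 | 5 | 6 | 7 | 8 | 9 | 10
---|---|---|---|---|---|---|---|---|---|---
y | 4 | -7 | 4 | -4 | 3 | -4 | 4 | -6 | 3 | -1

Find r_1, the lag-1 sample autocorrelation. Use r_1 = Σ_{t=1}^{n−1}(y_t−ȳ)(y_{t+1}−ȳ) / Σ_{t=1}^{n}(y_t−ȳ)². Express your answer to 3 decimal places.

Mean ȳ = (4 − 7 + 4 − 4 + 3 − 4 + 4 − 6 + 3 − 1)/10 = -0.4000
Numerator Σ_{t=1}^{9}(y_t−ȳ)(y_{t+1}−ȳ) = -159.9600
Denominator Σ(y_t−ȳ)² = 182.4000
r_1 = -159.9600 / 182.4000 = -0.877

-0.877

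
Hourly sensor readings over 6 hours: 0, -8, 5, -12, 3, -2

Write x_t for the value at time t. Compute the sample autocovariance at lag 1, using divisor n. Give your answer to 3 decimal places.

-29.241

Mean x̄ = (0 − 8 + 5 − 12 + 3 − 2)/6 = -2.3333
Σ_{t=1}^{5}(x_t−x̄)(x_{t+1}−x̄) = -175.4444
γ_1 = -175.4444 / 6 = -29.241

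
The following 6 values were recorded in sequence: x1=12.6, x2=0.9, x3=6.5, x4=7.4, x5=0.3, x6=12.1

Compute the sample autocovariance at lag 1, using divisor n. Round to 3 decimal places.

-12.171

Mean x̄ = (12.6 + 0.9 + 6.5 + 7.4 + 0.3 + 12.1)/6 = 6.6333
Σ_{t=1}^{5}(x_t−x̄)(x_{t+1}−x̄) = -73.0244
γ_1 = -73.0244 / 6 = -12.171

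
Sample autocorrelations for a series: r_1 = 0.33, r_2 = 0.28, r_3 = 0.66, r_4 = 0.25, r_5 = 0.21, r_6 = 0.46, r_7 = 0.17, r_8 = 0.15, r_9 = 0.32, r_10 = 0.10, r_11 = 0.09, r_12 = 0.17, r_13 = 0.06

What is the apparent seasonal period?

The largest autocorrelation is r_3 = 0.66, with a weaker echo at lag 6 (0.46); the remaining lags stay at or below 0.33. The elevated value at lag 1 (0.33), dropping to 0.28 at lag 2, reflects decaying short-term dependence rather than seasonality.
The dominant spike at lag 3 indicates a seasonal period of 3.

3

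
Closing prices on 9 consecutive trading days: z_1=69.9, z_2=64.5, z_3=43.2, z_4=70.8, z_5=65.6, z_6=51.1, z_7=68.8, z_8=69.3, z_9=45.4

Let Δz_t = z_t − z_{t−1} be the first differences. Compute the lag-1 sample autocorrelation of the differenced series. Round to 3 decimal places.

-0.347

First differences Δz: -5.4, -21.3, 27.6, -5.2, -14.5, 17.7, 0.5, -23.9
Mean of differences = -3.0625
Numerator Σ(Δz_t−Δz̄)(Δz_{t+1}−Δz̄) = -795.4089
Denominator Σ(Δz_t−Δz̄)² = 2291.6188
r_1(Δz) = -795.4089 / 2291.6188 = -0.347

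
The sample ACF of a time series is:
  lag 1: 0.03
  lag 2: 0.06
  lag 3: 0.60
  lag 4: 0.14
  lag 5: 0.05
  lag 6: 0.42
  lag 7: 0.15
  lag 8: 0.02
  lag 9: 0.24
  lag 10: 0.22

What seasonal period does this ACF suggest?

3

The largest autocorrelation is r_3 = 0.60, with weaker echoes at lags 6 (0.42) and 9 (0.24); the remaining lags stay at or below 0.22.
The dominant spike at lag 3 indicates a seasonal period of 3.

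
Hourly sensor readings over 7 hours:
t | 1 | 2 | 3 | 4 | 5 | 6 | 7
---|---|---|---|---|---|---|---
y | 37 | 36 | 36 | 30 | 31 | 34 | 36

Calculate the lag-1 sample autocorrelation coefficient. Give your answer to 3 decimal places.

0.325

Mean ȳ = (37 + 36 + 36 + 30 + 31 + 34 + 36)/7 = 34.2857
Deviations from mean: 2.7143, 1.7143, 1.7143, -4.2857, -3.2857, -0.2857, 1.7143
Numerator Σ_{t=1}^{6}(y_t−ȳ)(y_{t+1}−ȳ) = 14.7755
Denominator Σ(y_t−ȳ)² = 45.4286
r_1 = 14.7755 / 45.4286 = 0.325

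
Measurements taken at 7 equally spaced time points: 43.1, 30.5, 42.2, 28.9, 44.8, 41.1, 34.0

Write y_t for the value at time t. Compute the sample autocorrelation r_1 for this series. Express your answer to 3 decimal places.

Mean ȳ = (43.1 + 30.5 + 42.2 + 28.9 + 44.8 + 41.1 + 34.0)/7 = 37.8000
Deviations from mean: 5.3000, -7.3000, 4.4000, -8.9000, 7.0000, 3.3000, -3.8000
Σ(y_t−ȳ)(y_{t+1}−ȳ) = (-38.6900) + (-32.1200) + (-39.1600) + (-62.3000) + (23.1000) + (-12.5400) = -161.7100
Denominator Σ(y_t−ȳ)² = 254.2800
r_1 = -161.7100 / 254.2800 = -0.636

-0.636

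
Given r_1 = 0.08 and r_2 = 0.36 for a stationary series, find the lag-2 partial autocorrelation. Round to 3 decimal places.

φ_{22} = (r_2 − r_1²) / (1 − r_1²)
r_1² = (0.08)² = 0.0064
Numerator = 0.36 − 0.0064 = 0.3536; denominator = 1 − 0.0064 = 0.9936
φ_{22} = 0.3536 / 0.9936 = 0.356

0.356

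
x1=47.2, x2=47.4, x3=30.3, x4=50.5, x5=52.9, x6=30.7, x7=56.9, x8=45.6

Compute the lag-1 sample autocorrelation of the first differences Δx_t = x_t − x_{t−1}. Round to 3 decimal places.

First differences Δx: 0.2, -17.1, 20.2, 2.4, -22.2, 26.2, -11.3
Mean of differences = -0.2286
Numerator Σ(Δx_t−Δx̄)(Δx_{t+1}−Δx̄) = -1229.2208
Denominator Σ(Δx_t−Δx̄)² = 2012.8543
r_1(Δx) = -1229.2208 / 2012.8543 = -0.611

-0.611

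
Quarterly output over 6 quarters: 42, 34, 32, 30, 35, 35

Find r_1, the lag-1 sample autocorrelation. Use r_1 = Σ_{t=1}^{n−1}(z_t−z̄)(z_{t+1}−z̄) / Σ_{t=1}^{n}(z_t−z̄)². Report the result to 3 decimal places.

0.095

Mean z̄ = (42 + 34 + 32 + 30 + 35 + 35)/6 = 34.6667
Deviations from mean: 7.3333, -0.6667, -2.6667, -4.6667, 0.3333, 0.3333
Numerator Σ_{t=1}^{5}(z_t−z̄)(z_{t+1}−z̄) = 7.8889
Denominator Σ(z_t−z̄)² = 83.3333
r_1 = 7.8889 / 83.3333 = 0.095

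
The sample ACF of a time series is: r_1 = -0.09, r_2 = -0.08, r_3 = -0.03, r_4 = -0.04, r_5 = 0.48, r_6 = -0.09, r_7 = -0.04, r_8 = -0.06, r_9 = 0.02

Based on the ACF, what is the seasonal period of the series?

5

The largest autocorrelation is r_5 = 0.48; the remaining lags stay at or below 0.02.
The dominant spike at lag 5 indicates a seasonal period of 5.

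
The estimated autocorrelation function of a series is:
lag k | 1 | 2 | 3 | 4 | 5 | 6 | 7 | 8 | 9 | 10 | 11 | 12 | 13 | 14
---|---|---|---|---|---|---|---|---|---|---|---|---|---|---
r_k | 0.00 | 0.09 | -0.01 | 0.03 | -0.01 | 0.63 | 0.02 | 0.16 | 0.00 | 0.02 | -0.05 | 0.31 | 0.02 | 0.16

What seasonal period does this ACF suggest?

6

The largest autocorrelation is r_6 = 0.63, with a weaker echo at lag 12 (0.31); the remaining lags stay at or below 0.16.
The dominant spike at lag 6 indicates a seasonal period of 6.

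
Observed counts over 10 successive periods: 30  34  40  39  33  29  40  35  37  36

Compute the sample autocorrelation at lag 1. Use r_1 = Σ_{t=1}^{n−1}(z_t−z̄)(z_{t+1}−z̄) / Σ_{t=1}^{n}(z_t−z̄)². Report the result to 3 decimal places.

Mean z̄ = (30 + 34 + 40 + 39 + 33 + 29 + 40 + 35 + 37 + 36)/10 = 35.3000
Numerator Σ_{t=1}^{9}(z_t−z̄)(z_{t+1}−z̄) = -6.1900
Denominator Σ(z_t−z̄)² = 136.1000
r_1 = -6.1900 / 136.1000 = -0.045

-0.045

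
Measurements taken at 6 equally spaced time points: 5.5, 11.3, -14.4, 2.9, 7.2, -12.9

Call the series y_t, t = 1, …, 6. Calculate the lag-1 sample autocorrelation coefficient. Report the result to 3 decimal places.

Mean ȳ = (5.5 + 11.3 − 14.4 + 2.9 + 7.2 − 12.9)/6 = -0.0667
Deviations from mean: 5.5667, 11.3667, -14.3333, 2.9667, 7.2667, -12.8333
Numerator Σ_{t=1}^{5}(y_t−ȳ)(y_{t+1}−ȳ) = -213.8678
Denominator Σ(y_t−ȳ)² = 591.9333
r_1 = -213.8678 / 591.9333 = -0.361

-0.361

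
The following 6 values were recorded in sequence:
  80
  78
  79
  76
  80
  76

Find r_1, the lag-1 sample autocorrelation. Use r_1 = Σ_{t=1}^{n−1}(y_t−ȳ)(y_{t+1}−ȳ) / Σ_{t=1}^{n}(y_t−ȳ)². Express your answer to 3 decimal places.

Mean ȳ = (80 + 78 + 79 + 76 + 80 + 76)/6 = 78.1667
Deviations from mean: 1.8333, -0.1667, 0.8333, -2.1667, 1.8333, -2.1667
Numerator Σ_{t=1}^{5}(y_t−ȳ)(y_{t+1}−ȳ) = -10.1944
Denominator Σ(y_t−ȳ)² = 16.8333
r_1 = -10.1944 / 16.8333 = -0.606

-0.606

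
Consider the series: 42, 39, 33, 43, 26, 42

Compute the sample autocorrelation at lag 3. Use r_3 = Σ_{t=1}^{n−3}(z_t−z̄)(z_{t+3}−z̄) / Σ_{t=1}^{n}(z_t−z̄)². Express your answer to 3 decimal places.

-0.057

Mean z̄ = (42 + 39 + 33 + 43 + 26 + 42)/6 = 37.5000
Deviations from mean: 4.5000, 1.5000, -4.5000, 5.5000, -11.5000, 4.5000
Σ(z_t−z̄)(z_{t+3}−z̄) = (24.7500) + (-17.2500) + (-20.2500) = -12.7500
Denominator Σ(z_t−z̄)² = 225.5000
r_3 = -12.7500 / 225.5000 = -0.057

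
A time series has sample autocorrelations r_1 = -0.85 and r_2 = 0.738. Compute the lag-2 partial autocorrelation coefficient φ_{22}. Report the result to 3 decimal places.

φ_{22} = (r_2 − r_1²) / (1 − r_1²)
r_1² = (-0.85)² = 0.7225
Numerator = 0.738 − 0.7225 = 0.0155; denominator = 1 − 0.7225 = 0.2775
φ_{22} = 0.0155 / 0.2775 = 0.056

0.056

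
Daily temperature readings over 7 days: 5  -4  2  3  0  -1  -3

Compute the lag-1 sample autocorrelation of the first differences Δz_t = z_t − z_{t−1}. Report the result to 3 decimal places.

First differences Δz: -9, 6, 1, -3, -1, -2
Mean of differences = -1.3333
Numerator Σ(Δz_t−Δz̄)(Δz_{t+1}−Δz̄) = -43.7778
Denominator Σ(Δz_t−Δz̄)² = 121.3333
r_1(Δz) = -43.7778 / 121.3333 = -0.361

-0.361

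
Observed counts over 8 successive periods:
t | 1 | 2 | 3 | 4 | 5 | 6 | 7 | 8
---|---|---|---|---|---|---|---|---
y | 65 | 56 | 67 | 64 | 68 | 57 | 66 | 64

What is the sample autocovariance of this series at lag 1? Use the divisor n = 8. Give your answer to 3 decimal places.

-9.768

Mean ȳ = (65 + 56 + 67 + 64 + 68 + 57 + 66 + 64)/8 = 63.3750
Deviations: 1.6250, -7.3750, 3.6250, 0.6250, 4.6250, -6.3750, 2.6250, 0.6250
Σ_{t=1}^{7}(y_t−ȳ)(y_{t+1}−ȳ) = -78.1406
γ_1 = -78.1406 / 8 = -9.768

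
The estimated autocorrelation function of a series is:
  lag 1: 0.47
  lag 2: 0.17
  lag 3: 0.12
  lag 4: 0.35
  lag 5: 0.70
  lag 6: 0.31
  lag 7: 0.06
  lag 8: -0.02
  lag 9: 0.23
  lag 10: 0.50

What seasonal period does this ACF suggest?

The largest autocorrelation is r_5 = 0.70, with a weaker echo at lag 10 (0.50); the remaining lags stay at or below 0.47. The elevated value at lag 1 (0.47), dropping to 0.17 at lag 2, reflects decaying short-term dependence rather than seasonality.
The dominant spike at lag 5 indicates a seasonal period of 5.

5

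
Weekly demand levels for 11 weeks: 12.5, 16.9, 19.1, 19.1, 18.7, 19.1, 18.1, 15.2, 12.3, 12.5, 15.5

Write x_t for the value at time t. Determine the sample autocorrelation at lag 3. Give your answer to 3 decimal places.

-0.200

Mean x̄ = (12.5 + 16.9 + 19.1 + 19.1 + 18.7 + 19.1 + 18.1 + 15.2 + 12.3 + 12.5 + 15.5)/11 = 16.2727
Numerator Σ_{t=1}^{8}(x_t−x̄)(x_{t+3}−x̄) = -15.8850
Denominator Σ(x_t−x̄)² = 79.6018
r_3 = -15.8850 / 79.6018 = -0.200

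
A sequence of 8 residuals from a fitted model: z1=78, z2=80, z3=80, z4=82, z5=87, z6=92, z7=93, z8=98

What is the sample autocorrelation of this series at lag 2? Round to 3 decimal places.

0.319

Mean z̄ = (78 + 80 + 80 + 82 + 87 + 92 + 93 + 98)/8 = 86.2500
Σ(z_t−z̄)(z_{t+2}−z̄) = (51.5625) + (26.5625) + (-4.6875) + (-24.4375) + (5.0625) + (67.5625) = 121.6250
Denominator Σ(z_t−z̄)² = 381.5000
r_2 = 121.6250 / 381.5000 = 0.319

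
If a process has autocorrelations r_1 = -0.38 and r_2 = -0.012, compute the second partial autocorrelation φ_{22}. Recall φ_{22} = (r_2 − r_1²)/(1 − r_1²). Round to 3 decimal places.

-0.183

φ_{22} = (r_2 − r_1²) / (1 − r_1²)
r_1² = (-0.38)² = 0.1444
Numerator = -0.012 − 0.1444 = -0.1564; denominator = 1 − 0.1444 = 0.8556
φ_{22} = -0.1564 / 0.8556 = -0.183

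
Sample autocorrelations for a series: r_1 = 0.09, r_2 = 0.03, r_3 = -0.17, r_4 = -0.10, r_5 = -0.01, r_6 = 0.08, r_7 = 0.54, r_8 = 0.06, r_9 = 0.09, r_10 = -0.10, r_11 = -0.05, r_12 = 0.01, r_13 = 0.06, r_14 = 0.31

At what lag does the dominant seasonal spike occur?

The largest autocorrelation is r_7 = 0.54, with a weaker echo at lag 14 (0.31); the remaining lags stay at or below 0.09.
The dominant spike at lag 7 indicates a seasonal period of 7.

7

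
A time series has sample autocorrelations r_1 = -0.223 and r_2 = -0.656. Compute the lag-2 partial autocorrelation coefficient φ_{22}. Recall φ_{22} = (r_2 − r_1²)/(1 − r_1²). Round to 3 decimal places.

-0.743

φ_{22} = (r_2 − r_1²) / (1 − r_1²)
r_1² = (-0.223)² = 0.049729
Numerator = -0.656 − 0.0497 = -0.7057; denominator = 1 − 0.0497 = 0.9503
φ_{22} = -0.7057 / 0.9503 = -0.743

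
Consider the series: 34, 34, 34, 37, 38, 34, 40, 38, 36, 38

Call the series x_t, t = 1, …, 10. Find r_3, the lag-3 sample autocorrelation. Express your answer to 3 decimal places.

0.277

Mean x̄ = (34 + 34 + 34 + 37 + 38 + 34 + 40 + 38 + 36 + 38)/10 = 36.3000
Numerator Σ_{t=1}^{7}(x_t−x̄)(x_{t+3}−x̄) = 12.2300
Denominator Σ(x_t−x̄)² = 44.1000
r_3 = 12.2300 / 44.1000 = 0.277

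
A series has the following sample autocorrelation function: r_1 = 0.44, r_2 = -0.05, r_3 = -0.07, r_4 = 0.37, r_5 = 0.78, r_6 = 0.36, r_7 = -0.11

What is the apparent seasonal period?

The largest autocorrelation is r_5 = 0.78; the remaining lags stay at or below 0.44.
The dominant spike at lag 5 indicates a seasonal period of 5.

5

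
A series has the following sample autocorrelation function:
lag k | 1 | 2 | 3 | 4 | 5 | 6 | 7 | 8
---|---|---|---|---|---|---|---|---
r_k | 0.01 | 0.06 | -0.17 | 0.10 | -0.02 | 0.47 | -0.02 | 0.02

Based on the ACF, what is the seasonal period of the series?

6

The largest autocorrelation is r_6 = 0.47; the remaining lags stay at or below 0.10.
The dominant spike at lag 6 indicates a seasonal period of 6.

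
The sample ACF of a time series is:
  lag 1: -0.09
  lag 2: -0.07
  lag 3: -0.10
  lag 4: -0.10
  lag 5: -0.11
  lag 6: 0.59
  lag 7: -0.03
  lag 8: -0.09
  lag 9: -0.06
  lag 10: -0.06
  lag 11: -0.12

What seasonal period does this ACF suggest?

6

The largest autocorrelation is r_6 = 0.59; the remaining lags stay at or below -0.03.
The dominant spike at lag 6 indicates a seasonal period of 6.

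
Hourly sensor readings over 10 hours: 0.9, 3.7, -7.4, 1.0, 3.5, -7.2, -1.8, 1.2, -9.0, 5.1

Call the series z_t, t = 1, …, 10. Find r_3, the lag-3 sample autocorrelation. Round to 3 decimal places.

Mean z̄ = (0.9 + 3.7 − 7.4 + 1.0 + 3.5 − 7.2 − 1.8 + 1.2 − 9.0 + 5.1)/10 = -1.0000
Σ(z_t−z̄)(z_{t+3}−z̄) = (3.8000) + (21.1500) + (39.6800) + (-1.6000) + (9.9000) + (49.6000) + (-4.8800) = 117.6500
Denominator Σ(z_t−z̄)² = 236.0400
r_3 = 117.6500 / 236.0400 = 0.498

0.498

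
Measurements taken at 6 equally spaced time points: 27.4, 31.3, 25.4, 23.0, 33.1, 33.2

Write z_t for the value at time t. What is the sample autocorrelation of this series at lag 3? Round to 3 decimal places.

Mean z̄ = (27.4 + 31.3 + 25.4 + 23.0 + 33.1 + 33.2)/6 = 28.9000
Deviations from mean: -1.5000, 2.4000, -3.5000, -5.9000, 4.2000, 4.3000
Σ(z_t−z̄)(z_{t+3}−z̄) = (8.8500) + (10.0800) + (-15.0500) = 3.8800
Denominator Σ(z_t−z̄)² = 91.2000
r_3 = 3.8800 / 91.2000 = 0.043

0.043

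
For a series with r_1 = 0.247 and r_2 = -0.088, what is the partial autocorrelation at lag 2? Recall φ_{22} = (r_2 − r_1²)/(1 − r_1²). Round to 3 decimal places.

φ_{22} = (r_2 − r_1²) / (1 − r_1²)
r_1² = (0.247)² = 0.061009
Numerator = -0.088 − 0.0610 = -0.1490; denominator = 1 − 0.0610 = 0.9390
φ_{22} = -0.1490 / 0.9390 = -0.159

-0.159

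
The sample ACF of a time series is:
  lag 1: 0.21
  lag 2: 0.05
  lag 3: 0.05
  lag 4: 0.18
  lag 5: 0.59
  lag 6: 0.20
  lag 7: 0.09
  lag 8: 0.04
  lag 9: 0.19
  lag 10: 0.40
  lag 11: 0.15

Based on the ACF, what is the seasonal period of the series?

5

The largest autocorrelation is r_5 = 0.59, with a weaker echo at lag 10 (0.40); the remaining lags stay at or below 0.21.
The dominant spike at lag 5 indicates a seasonal period of 5.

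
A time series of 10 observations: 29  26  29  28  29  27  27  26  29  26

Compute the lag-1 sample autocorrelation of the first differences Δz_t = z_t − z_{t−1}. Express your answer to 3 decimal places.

-0.622

First differences Δz: -3, 3, -1, 1, -2, 0, -1, 3, -3
Mean of differences = -0.3333
Numerator Σ(Δz_t−Δz̄)(Δz_{t+1}−Δz̄) = -26.1111
Denominator Σ(Δz_t−Δz̄)² = 42.0000
r_1(Δz) = -26.1111 / 42.0000 = -0.622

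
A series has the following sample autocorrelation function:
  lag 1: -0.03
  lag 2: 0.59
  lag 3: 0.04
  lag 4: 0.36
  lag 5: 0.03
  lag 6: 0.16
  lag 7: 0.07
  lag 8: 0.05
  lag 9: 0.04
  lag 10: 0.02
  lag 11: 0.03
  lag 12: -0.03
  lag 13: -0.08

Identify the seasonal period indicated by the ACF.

The largest autocorrelation is r_2 = 0.59, with weaker echoes at lags 4 (0.36) and 6 (0.16); the remaining lags stay at or below 0.07.
The dominant spike at lag 2 indicates a seasonal period of 2.

2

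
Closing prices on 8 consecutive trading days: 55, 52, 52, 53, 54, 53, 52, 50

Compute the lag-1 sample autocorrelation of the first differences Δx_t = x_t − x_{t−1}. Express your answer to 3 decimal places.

0.185

First differences Δx: -3, 0, 1, 1, -1, -1, -2
Mean of differences = -0.7143
Numerator Σ(Δx_t−Δx̄)(Δx_{t+1}−Δx̄) = 2.4898
Denominator Σ(Δx_t−Δx̄)² = 13.4286
r_1(Δx) = 2.4898 / 13.4286 = 0.185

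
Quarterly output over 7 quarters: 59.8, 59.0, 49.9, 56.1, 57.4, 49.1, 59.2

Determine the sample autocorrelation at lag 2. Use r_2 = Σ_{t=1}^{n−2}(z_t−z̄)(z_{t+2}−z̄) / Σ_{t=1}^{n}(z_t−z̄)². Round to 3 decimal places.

Mean z̄ = (59.8 + 59.0 + 49.9 + 56.1 + 57.4 + 49.1 + 59.2)/7 = 55.7857
Deviations from mean: 4.0143, 3.2143, -5.8857, 0.3143, 1.6143, -6.6857, 3.4143
Σ(z_t−z̄)(z_{t+2}−z̄) = (-23.6269) + (1.0102) + (-9.5012) + (-2.1012) + (5.5116) = -28.7076
Denominator Σ(z_t−z̄)² = 120.1486
r_2 = -28.7076 / 120.1486 = -0.239

-0.239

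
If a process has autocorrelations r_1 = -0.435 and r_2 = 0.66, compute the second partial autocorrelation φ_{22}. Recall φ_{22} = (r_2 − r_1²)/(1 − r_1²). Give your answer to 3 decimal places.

φ_{22} = (r_2 − r_1²) / (1 − r_1²)
r_1² = (-0.435)² = 0.189225
Numerator = 0.66 − 0.1892 = 0.4708; denominator = 1 − 0.1892 = 0.8108
φ_{22} = 0.4708 / 0.8108 = 0.581

0.581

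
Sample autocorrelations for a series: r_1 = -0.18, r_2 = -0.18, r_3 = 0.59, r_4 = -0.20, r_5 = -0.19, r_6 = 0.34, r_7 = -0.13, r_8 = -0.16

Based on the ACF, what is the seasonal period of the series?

The largest autocorrelation is r_3 = 0.59, with a weaker echo at lag 6 (0.34); the remaining lags stay at or below -0.13.
The dominant spike at lag 3 indicates a seasonal period of 3.

3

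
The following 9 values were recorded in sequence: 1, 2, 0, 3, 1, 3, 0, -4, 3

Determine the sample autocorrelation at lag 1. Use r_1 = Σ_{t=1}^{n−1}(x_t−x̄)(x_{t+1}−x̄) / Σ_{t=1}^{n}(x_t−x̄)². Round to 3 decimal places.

Mean x̄ = (1 + 2 + 0 + 3 + 1 + 3 + 0 − 4 + 3)/9 = 1.0000
Numerator Σ_{t=1}^{8}(x_t−x̄)(x_{t+1}−x̄) = -10.0000
Denominator Σ(x_t−x̄)² = 40.0000
r_1 = -10.0000 / 40.0000 = -0.250

-0.250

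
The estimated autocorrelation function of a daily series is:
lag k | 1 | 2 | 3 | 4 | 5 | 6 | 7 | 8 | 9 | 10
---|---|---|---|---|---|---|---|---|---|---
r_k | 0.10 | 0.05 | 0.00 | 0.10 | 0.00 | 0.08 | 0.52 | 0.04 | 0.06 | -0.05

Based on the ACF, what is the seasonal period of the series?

The largest autocorrelation is r_7 = 0.52; the remaining lags stay at or below 0.10.
The dominant spike at lag 7 indicates a seasonal period of 7.

7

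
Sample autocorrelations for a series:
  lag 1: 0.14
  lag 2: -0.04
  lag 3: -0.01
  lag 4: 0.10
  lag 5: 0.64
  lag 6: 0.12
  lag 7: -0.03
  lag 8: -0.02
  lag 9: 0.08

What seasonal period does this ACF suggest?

The largest autocorrelation is r_5 = 0.64; the remaining lags stay at or below 0.14.
The dominant spike at lag 5 indicates a seasonal period of 5.

5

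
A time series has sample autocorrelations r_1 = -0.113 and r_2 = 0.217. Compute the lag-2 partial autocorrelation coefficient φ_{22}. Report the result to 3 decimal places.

φ_{22} = (r_2 − r_1²) / (1 − r_1²)
r_1² = (-0.113)² = 0.012769
Numerator = 0.217 − 0.0128 = 0.2042; denominator = 1 − 0.0128 = 0.9872
φ_{22} = 0.2042 / 0.9872 = 0.207

0.207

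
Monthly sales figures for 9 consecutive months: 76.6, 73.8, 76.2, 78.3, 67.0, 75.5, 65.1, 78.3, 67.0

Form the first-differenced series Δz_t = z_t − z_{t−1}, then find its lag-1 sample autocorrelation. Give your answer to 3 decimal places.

-0.799

First differences Δz: -2.8, 2.4, 2.1, -11.3, 8.5, -10.4, 13.2, -11.3
Mean of differences = -1.2000
Numerator Σ(Δz_t−Δz̄)(Δz_{t+1}−Δz̄) = -492.3400
Denominator Σ(Δz_t−Δz̄)² = 616.5200
r_1(Δz) = -492.3400 / 616.5200 = -0.799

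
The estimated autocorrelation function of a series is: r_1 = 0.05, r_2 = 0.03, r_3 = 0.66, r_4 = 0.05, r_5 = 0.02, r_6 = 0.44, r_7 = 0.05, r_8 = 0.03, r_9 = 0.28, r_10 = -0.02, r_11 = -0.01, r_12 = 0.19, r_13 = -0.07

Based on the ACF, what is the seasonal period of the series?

The largest autocorrelation is r_3 = 0.66, with weaker echoes at lags 6 (0.44), 9 (0.28) and 12 (0.19); the remaining lags stay at or below 0.05.
The dominant spike at lag 3 indicates a seasonal period of 3.

3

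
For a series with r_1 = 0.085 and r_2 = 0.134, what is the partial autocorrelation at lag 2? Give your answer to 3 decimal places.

0.128

φ_{22} = (r_2 − r_1²) / (1 − r_1²)
r_1² = (0.085)² = 0.007225
Numerator = 0.134 − 0.0072 = 0.1268; denominator = 1 − 0.0072 = 0.9928
φ_{22} = 0.1268 / 0.9928 = 0.128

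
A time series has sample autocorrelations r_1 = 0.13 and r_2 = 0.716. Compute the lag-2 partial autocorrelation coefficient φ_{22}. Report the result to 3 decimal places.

φ_{22} = (r_2 − r_1²) / (1 − r_1²)
r_1² = (0.13)² = 0.0169
Numerator = 0.716 − 0.0169 = 0.6991; denominator = 1 − 0.0169 = 0.9831
φ_{22} = 0.6991 / 0.9831 = 0.711

0.711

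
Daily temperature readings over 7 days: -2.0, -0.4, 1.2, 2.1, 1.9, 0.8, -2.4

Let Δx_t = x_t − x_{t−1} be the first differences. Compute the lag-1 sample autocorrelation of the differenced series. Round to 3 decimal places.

First differences Δx: 1.6, 1.6, 0.9, -0.2, -1.1, -3.2
Mean of differences = -0.0667
Numerator Σ(Δx_t−Δx̄)(Δx_{t+1}−Δx̄) = 7.6356
Denominator Σ(Δx_t−Δx̄)² = 17.3933
r_1(Δx) = 7.6356 / 17.3933 = 0.439

0.439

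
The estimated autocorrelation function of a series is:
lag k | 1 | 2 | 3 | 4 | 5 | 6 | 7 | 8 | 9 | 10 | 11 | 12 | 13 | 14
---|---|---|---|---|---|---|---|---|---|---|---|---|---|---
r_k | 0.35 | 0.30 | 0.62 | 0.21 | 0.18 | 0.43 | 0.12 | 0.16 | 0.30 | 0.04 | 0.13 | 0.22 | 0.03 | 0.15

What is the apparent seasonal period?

3

The largest autocorrelation is r_3 = 0.62, with a weaker echo at lag 6 (0.43); the remaining lags stay at or below 0.35. The elevated value at lag 1 (0.35), dropping to 0.30 at lag 2, reflects decaying short-term dependence rather than seasonality.
The dominant spike at lag 3 indicates a seasonal period of 3.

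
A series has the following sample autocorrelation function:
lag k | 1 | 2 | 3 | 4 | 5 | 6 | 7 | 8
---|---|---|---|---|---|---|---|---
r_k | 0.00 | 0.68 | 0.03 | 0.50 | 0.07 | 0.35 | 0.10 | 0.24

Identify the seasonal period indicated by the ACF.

2

The largest autocorrelation is r_2 = 0.68, with weaker echoes at lags 4 (0.50), 6 (0.35) and 8 (0.24); the remaining lags stay at or below 0.10.
The dominant spike at lag 2 indicates a seasonal period of 2.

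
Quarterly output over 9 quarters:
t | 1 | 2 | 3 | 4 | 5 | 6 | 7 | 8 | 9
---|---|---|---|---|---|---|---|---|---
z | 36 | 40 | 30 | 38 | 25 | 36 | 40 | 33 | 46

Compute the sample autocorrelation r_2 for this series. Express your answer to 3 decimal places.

0.232

Mean z̄ = (36 + 40 + 30 + 38 + 25 + 36 + 40 + 33 + 46)/9 = 36.0000
Numerator Σ_{t=1}^{7}(z_t−z̄)(z_{t+2}−z̄) = 70.0000
Denominator Σ(z_t−z̄)² = 302.0000
r_2 = 70.0000 / 302.0000 = 0.232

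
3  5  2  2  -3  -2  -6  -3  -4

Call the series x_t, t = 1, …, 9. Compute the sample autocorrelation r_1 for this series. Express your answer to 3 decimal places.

Mean x̄ = (3 + 5 + 2 + 2 − 3 − 2 − 6 − 3 − 4)/9 = -0.6667
Numerator Σ_{t=1}^{8}(x_t−x̄)(x_{t+1}−x̄) = 67.2222
Denominator Σ(x_t−x̄)² = 112.0000
r_1 = 67.2222 / 112.0000 = 0.600

0.600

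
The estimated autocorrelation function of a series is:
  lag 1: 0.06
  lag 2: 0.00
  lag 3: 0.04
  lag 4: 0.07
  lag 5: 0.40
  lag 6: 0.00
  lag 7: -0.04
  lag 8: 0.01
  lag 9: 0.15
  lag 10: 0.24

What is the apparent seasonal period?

5

The largest autocorrelation is r_5 = 0.40, with a weaker echo at lag 10 (0.24); the remaining lags stay at or below 0.15.
The dominant spike at lag 5 indicates a seasonal period of 5.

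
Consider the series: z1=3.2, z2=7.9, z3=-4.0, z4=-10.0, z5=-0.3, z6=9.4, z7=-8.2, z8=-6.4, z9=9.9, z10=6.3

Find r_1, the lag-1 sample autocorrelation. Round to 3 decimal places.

0.017

Mean z̄ = (3.2 + 7.9 − 4.0 − 10.0 − 0.3 + 9.4 − 8.2 − 6.4 + 9.9 + 6.3)/10 = 0.7800
Numerator Σ_{t=1}^{9}(z_t−z̄)(z_{t+1}−z̄) = 8.9876
Denominator Σ(z_t−z̄)² = 516.9160
r_1 = 8.9876 / 516.9160 = 0.017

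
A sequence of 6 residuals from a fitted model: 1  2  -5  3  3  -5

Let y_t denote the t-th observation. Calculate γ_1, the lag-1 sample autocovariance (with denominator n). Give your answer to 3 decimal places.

-4.755

Mean ȳ = (1 + 2 − 5 + 3 + 3 − 5)/6 = -0.1667
Deviations: 1.1667, 2.1667, -4.8333, 3.1667, 3.1667, -4.8333
Σ_{t=1}^{5}(y_t−ȳ)(y_{t+1}−ȳ) = -28.5278
γ_1 = -28.5278 / 6 = -4.755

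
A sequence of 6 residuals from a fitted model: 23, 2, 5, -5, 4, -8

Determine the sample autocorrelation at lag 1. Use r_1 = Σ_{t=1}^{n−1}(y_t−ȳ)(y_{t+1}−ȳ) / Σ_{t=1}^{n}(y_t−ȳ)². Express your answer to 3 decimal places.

-0.092

Mean ȳ = (23 + 2 + 5 − 5 + 4 − 8)/6 = 3.5000
Deviations from mean: 19.5000, -1.5000, 1.5000, -8.5000, 0.5000, -11.5000
Σ(y_t−ȳ)(y_{t+1}−ȳ) = (-29.2500) + (-2.2500) + (-12.7500) + (-4.2500) + (-5.7500) = -54.2500
Denominator Σ(y_t−ȳ)² = 589.5000
r_1 = -54.2500 / 589.5000 = -0.092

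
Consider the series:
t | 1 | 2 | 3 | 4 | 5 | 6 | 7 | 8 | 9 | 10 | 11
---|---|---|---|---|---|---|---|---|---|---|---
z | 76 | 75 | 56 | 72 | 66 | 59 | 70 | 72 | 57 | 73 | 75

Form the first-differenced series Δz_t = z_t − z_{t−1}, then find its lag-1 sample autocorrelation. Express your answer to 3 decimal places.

-0.482

First differences Δz: -1, -19, 16, -6, -7, 11, 2, -15, 16, 2
Mean of differences = -0.1000
Numerator Σ(Δz_t−Δz̄)(Δz_{t+1}−Δz̄) = -632.2100
Denominator Σ(Δz_t−Δz̄)² = 1312.9000
r_1(Δz) = -632.2100 / 1312.9000 = -0.482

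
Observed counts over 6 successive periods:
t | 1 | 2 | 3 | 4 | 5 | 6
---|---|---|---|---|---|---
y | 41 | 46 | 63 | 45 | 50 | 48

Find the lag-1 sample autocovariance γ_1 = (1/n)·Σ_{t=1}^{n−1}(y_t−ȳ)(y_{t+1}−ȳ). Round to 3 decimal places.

-12.949

Mean ȳ = (41 + 46 + 63 + 45 + 50 + 48)/6 = 48.8333
Deviations: -7.8333, -2.8333, 14.1667, -3.8333, 1.1667, -0.8333
Σ_{t=1}^{5}(y_t−ȳ)(y_{t+1}−ȳ) = -77.6944
γ_1 = -77.6944 / 6 = -12.949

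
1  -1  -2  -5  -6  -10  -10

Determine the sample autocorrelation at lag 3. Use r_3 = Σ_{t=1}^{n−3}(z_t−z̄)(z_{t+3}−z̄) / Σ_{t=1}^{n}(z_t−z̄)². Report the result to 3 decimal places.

Mean z̄ = (1 − 1 − 2 − 5 − 6 − 10 − 10)/7 = -4.7143
Deviations from mean: 5.7143, 3.7143, 2.7143, -0.2857, -1.2857, -5.2857, -5.2857
Numerator Σ_{t=1}^{4}(z_t−z̄)(z_{t+3}−z̄) = -19.2449
Denominator Σ(z_t−z̄)² = 111.4286
r_3 = -19.2449 / 111.4286 = -0.173

-0.173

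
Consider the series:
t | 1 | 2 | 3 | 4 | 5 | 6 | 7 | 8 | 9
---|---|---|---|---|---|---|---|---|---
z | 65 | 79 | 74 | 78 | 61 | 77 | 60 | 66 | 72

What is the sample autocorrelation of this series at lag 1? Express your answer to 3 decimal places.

Mean z̄ = (65 + 79 + 74 + 78 + 61 + 77 + 60 + 66 + 72)/9 = 70.2222
Numerator Σ_{t=1}^{8}(z_t−z̄)(z_{t+1}−z̄) = -151.1605
Denominator Σ(z_t−z̄)² = 435.5556
r_1 = -151.1605 / 435.5556 = -0.347

-0.347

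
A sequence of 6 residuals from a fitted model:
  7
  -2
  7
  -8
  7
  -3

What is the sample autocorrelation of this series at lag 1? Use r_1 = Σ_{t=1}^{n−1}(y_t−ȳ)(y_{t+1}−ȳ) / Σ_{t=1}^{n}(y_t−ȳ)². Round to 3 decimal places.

-0.788

Mean ȳ = (7 − 2 + 7 − 8 + 7 − 3)/6 = 1.3333
Deviations from mean: 5.6667, -3.3333, 5.6667, -9.3333, 5.6667, -4.3333
Σ(y_t−ȳ)(y_{t+1}−ȳ) = (-18.8889) + (-18.8889) + (-52.8889) + (-52.8889) + (-24.5556) = -168.1111
Denominator Σ(y_t−ȳ)² = 213.3333
r_1 = -168.1111 / 213.3333 = -0.788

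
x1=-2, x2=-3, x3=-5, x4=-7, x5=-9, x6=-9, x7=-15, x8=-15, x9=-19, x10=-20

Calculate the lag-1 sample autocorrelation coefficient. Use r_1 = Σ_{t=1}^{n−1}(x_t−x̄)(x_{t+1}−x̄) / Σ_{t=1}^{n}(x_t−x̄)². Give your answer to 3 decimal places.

0.698

Mean x̄ = (-2 − 3 − 5 − 7 − 9 − 9 − 15 − 15 − 19 − 20)/10 = -10.4000
Numerator Σ_{t=1}^{9}(x_t−x̄)(x_{t+1}−x̄) = 264.0400
Denominator Σ(x_t−x̄)² = 378.4000
r_1 = 264.0400 / 378.4000 = 0.698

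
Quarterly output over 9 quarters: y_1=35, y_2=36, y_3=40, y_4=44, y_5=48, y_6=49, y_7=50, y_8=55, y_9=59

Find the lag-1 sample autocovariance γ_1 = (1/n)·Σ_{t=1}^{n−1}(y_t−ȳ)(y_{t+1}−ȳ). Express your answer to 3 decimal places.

Mean ȳ = (35 + 36 + 40 + 44 + 48 + 49 + 50 + 55 + 59)/9 = 46.2222
Σ_{t=1}^{8}(y_t−ȳ)(y_{t+1}−ȳ) = 348.9506
γ_1 = 348.9506 / 9 = 38.772

38.772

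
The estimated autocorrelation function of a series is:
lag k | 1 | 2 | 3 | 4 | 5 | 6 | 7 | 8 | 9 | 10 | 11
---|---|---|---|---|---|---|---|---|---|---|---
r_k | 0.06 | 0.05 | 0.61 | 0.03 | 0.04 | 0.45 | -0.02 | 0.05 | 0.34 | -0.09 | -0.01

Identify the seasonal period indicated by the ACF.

3

The largest autocorrelation is r_3 = 0.61, with weaker echoes at lags 6 (0.45) and 9 (0.34); the remaining lags stay at or below 0.06.
The dominant spike at lag 3 indicates a seasonal period of 3.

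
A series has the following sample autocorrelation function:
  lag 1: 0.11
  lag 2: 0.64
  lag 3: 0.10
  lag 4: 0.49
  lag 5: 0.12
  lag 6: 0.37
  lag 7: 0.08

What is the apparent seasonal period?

2

The largest autocorrelation is r_2 = 0.64, with weaker echoes at lags 4 (0.49) and 6 (0.37); the remaining lags stay at or below 0.12.
The dominant spike at lag 2 indicates a seasonal period of 2.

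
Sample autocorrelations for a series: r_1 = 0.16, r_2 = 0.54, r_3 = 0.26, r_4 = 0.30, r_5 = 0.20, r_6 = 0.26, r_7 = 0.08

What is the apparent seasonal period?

2

The largest autocorrelation is r_2 = 0.54, with a weaker echo at lag 4 (0.30); the remaining lags stay at or below 0.26.
The dominant spike at lag 2 indicates a seasonal period of 2.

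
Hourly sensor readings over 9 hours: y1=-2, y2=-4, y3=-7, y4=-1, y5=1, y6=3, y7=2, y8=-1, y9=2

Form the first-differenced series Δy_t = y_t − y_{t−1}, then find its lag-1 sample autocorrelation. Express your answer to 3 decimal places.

First differences Δy: -2, -3, 6, 2, 2, -1, -3, 3
Mean of differences = 0.5000
Numerator Σ(Δy_t−Δȳ)(Δy_{t+1}−Δȳ) = -5.7500
Denominator Σ(Δy_t−Δȳ)² = 74.0000
r_1(Δy) = -5.7500 / 74.0000 = -0.078

-0.078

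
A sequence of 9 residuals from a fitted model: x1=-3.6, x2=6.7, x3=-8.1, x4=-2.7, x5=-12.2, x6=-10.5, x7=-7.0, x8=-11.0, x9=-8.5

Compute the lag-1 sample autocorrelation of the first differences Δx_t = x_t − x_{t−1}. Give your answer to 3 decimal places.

-0.687

First differences Δx: 10.3, -14.8, 5.4, -9.5, 1.7, 3.5, -4.0, 2.5
Mean of differences = -0.6125
Numerator Σ(Δx_t−Δx̄)(Δx_{t+1}−Δx̄) = -329.0764
Denominator Σ(Δx_t−Δx̄)² = 478.9288
r_1(Δx) = -329.0764 / 478.9288 = -0.687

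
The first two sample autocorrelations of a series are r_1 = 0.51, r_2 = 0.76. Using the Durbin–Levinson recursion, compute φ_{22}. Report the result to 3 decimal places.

0.676

φ_{22} = (r_2 − r_1²) / (1 − r_1²)
r_1² = (0.51)² = 0.2601
Numerator = 0.76 − 0.2601 = 0.4999; denominator = 1 − 0.2601 = 0.7399
φ_{22} = 0.4999 / 0.7399 = 0.676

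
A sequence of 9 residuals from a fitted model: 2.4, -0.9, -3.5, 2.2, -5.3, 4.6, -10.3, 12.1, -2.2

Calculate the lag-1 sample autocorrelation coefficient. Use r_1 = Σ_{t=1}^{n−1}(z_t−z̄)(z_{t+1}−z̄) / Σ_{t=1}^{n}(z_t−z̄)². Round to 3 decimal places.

Mean z̄ = (2.4 − 0.9 − 3.5 + 2.2 − 5.3 + 4.6 − 10.3 + 12.1 − 2.2)/9 = -0.1000
Numerator Σ_{t=1}^{8}(z_t−z̄)(z_{t+1}−z̄) = -241.5000
Denominator Σ(z_t−z̄)² = 330.1600
r_1 = -241.5000 / 330.1600 = -0.731

-0.731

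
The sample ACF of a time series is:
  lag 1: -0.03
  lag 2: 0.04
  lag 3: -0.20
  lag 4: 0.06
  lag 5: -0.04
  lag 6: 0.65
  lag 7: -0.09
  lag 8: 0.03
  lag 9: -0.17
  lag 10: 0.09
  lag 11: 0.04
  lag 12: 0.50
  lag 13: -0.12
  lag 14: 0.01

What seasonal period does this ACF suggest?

6

The largest autocorrelation is r_6 = 0.65, with a weaker echo at lag 12 (0.50); the remaining lags stay at or below 0.09.
The dominant spike at lag 6 indicates a seasonal period of 6.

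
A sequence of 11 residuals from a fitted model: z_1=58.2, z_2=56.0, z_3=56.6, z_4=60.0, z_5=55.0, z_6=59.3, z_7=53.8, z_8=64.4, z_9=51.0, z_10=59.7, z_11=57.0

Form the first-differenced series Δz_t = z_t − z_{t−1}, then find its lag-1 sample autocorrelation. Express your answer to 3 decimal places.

First differences Δz: -2.2, 0.6, 3.4, -5.0, 4.3, -5.5, 10.6, -13.4, 8.7, -2.7
Mean of differences = -0.1200
Numerator Σ(Δz_t−Δz̄)(Δz_{t+1}−Δz̄) = -401.4104
Denominator Σ(Δz_t−Δz̄)² = 465.2560
r_1(Δz) = -401.4104 / 465.2560 = -0.863

-0.863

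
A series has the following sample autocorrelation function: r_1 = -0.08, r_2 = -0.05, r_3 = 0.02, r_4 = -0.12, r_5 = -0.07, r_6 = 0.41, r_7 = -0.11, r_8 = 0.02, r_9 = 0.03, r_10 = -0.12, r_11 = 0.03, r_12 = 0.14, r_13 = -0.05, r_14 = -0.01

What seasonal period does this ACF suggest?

6

The largest autocorrelation is r_6 = 0.41; the remaining lags stay at or below 0.14.
The dominant spike at lag 6 indicates a seasonal period of 6.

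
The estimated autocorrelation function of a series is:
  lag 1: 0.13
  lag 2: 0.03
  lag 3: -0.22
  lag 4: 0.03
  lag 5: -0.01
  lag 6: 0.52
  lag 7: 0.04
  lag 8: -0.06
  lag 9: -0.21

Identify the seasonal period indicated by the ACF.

The largest autocorrelation is r_6 = 0.52; the remaining lags stay at or below 0.13.
The dominant spike at lag 6 indicates a seasonal period of 6.

6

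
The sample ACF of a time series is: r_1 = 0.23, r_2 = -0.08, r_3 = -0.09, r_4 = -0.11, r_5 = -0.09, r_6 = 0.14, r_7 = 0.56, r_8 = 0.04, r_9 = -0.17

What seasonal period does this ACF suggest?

The largest autocorrelation is r_7 = 0.56; the remaining lags stay at or below 0.23.
The dominant spike at lag 7 indicates a seasonal period of 7.

7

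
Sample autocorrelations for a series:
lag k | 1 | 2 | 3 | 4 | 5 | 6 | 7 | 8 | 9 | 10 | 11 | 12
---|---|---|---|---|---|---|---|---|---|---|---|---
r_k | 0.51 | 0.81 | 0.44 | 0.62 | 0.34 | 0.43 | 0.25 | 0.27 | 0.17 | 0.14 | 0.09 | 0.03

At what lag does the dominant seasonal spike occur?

The largest autocorrelation is r_2 = 0.81, with a weaker echo at lag 4 (0.62); the remaining lags stay at or below 0.51.
The dominant spike at lag 2 indicates a seasonal period of 2.

2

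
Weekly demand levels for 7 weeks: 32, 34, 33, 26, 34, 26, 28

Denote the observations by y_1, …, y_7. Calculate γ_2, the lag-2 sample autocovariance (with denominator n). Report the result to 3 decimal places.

1.192

Mean ȳ = (32 + 34 + 33 + 26 + 34 + 26 + 28)/7 = 30.4286
Deviations: 1.5714, 3.5714, 2.5714, -4.4286, 3.5714, -4.4286, -2.4286
Σ_{t=1}^{5}(y_t−ȳ)(y_{t+2}−ȳ) = 8.3469
γ_2 = 8.3469 / 7 = 1.192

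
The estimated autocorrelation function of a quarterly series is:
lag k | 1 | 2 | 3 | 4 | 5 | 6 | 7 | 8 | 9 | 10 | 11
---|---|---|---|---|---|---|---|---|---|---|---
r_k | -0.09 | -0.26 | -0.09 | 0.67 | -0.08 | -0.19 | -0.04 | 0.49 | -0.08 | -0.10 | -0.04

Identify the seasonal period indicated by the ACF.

The largest autocorrelation is r_4 = 0.67, with a weaker echo at lag 8 (0.49); the remaining lags stay at or below -0.04.
The dominant spike at lag 4 indicates a seasonal period of 4.

4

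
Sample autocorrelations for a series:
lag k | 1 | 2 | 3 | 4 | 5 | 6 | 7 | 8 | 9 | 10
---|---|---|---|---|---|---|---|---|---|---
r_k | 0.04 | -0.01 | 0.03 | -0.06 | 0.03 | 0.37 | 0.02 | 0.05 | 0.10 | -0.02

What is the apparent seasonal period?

6

The largest autocorrelation is r_6 = 0.37; the remaining lags stay at or below 0.10.
The dominant spike at lag 6 indicates a seasonal period of 6.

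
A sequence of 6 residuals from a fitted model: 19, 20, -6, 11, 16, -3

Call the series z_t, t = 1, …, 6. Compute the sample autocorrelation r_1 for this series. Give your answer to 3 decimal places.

-0.246

Mean z̄ = (19 + 20 − 6 + 11 + 16 − 3)/6 = 9.5000
Deviations from mean: 9.5000, 10.5000, -15.5000, 1.5000, 6.5000, -12.5000
Σ(z_t−z̄)(z_{t+1}−z̄) = (99.7500) + (-162.7500) + (-23.2500) + (9.7500) + (-81.2500) = -157.7500
Denominator Σ(z_t−z̄)² = 641.5000
r_1 = -157.7500 / 641.5000 = -0.246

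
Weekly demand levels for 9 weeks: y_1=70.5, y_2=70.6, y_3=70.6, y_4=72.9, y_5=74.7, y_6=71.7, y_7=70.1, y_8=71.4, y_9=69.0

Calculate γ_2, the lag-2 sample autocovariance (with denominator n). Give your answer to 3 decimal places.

-0.389

Mean ȳ = (70.5 + 70.6 + 70.6 + 72.9 + 74.7 + 71.7 + 70.1 + 71.4 + 69.0)/9 = 71.2778
Σ_{t=1}^{7}(y_t−ȳ)(y_{t+2}−ȳ) = -3.5032
γ_2 = -3.5032 / 9 = -0.389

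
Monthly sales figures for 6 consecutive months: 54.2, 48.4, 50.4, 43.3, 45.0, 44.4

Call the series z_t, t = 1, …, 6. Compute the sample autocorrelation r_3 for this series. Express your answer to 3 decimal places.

-0.450

Mean z̄ = (54.2 + 48.4 + 50.4 + 43.3 + 45.0 + 44.4)/6 = 47.6167
Σ(z_t−z̄)(z_{t+3}−z̄) = (-28.4181) + (-2.0497) + (-8.9531) = -39.4208
Denominator Σ(z_t−z̄)² = 87.5283
r_3 = -39.4208 / 87.5283 = -0.450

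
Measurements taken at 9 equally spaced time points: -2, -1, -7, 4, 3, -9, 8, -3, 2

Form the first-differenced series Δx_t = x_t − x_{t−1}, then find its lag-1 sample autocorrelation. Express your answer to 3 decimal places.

-0.701

First differences Δx: 1, -6, 11, -1, -12, 17, -11, 5
Mean of differences = 0.5000
Numerator Σ(Δx_t−Δx̄)(Δx_{t+1}−Δx̄) = -516.2500
Denominator Σ(Δx_t−Δx̄)² = 736.0000
r_1(Δx) = -516.2500 / 736.0000 = -0.701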